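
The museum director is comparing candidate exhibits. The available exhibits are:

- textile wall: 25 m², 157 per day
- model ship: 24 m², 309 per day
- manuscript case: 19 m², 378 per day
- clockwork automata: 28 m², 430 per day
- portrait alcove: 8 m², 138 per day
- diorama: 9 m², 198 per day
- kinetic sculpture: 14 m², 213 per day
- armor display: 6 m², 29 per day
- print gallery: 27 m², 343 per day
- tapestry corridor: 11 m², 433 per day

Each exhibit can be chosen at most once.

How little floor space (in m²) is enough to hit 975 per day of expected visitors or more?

39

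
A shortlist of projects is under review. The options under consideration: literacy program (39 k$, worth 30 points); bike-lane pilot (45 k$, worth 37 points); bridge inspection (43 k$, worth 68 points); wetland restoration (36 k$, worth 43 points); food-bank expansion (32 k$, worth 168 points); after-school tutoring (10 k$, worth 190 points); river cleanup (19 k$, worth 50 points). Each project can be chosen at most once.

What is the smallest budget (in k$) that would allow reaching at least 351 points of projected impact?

42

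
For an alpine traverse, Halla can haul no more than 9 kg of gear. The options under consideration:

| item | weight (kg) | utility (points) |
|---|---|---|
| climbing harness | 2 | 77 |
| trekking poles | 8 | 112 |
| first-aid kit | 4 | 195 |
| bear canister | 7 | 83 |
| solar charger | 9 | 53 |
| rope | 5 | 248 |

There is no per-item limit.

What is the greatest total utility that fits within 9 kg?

Best packing: first-aid kit + rope — 9 kg, 443 total.
Every other selection either busts 9 kg or fails to beat 443.

443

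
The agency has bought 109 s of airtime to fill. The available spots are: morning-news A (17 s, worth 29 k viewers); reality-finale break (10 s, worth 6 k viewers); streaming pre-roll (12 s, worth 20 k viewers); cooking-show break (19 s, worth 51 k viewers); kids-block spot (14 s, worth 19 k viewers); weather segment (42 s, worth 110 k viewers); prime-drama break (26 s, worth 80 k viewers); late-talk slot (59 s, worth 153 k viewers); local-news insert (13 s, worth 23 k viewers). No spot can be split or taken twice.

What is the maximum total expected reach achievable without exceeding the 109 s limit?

284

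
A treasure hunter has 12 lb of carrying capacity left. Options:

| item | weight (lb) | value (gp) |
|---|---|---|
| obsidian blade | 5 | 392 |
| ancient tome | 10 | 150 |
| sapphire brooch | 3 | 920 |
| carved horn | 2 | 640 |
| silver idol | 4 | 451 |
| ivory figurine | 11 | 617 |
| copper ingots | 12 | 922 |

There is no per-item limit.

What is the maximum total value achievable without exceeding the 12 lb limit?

3840

By value per lb: carved horn 320.00, sapphire brooch 306.67, silver idol 112.75 lead.
Best packing: 6×carved horn — 12 lb, 3840 total.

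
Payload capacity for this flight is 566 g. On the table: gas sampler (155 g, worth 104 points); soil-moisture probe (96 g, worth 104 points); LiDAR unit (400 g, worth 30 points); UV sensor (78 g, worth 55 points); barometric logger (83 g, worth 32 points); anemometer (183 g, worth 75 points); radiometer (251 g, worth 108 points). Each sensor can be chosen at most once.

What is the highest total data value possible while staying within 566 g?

338

The ratio ordering already packs tightly: gas sampler + soil-moisture probe + UV sensor + anemometer, 512 g, 338.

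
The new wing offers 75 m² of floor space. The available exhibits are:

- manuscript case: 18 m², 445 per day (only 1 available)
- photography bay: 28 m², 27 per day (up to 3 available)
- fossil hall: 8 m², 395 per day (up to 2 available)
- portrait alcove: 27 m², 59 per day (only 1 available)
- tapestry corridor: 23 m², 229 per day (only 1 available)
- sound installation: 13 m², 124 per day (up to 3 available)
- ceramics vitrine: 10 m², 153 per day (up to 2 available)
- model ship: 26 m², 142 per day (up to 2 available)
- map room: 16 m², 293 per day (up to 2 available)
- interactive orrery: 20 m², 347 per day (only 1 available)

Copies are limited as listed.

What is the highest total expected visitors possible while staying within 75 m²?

1888

By expected visitors per m²: fossil hall 49.38, manuscript case 24.72, map room 18.31, interactive orrery 17.35 lead.
Taking the top-ratio exhibits first gives manuscript case + 2×fossil hall + 2×map room for 1821 (66 m²).
Dropping 2×map room frees 32 m²; slotting in 2×ceramics vitrine + interactive orrery (40 m²) lifts the total to 1888 at 74 m².
Every other selection either busts 75 m² or exceeds an availability limit or fails to beat 1888.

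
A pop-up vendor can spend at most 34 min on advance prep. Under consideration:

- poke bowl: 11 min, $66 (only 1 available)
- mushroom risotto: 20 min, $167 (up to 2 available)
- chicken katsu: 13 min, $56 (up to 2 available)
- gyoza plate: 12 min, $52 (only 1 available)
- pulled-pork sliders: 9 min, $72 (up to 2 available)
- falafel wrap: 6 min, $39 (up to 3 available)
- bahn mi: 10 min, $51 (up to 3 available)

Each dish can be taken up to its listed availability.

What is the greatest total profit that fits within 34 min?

Filling by ratio: mushroom risotto + pulled-pork sliders for 239, with 5 min left unused.
Replace pulled-pork sliders with 2×falafel wrap: the trade gains 6 net, giving 245 at 32 min.
The spare 2 min is too small for any remaining dish, and no exchange beats 245.

245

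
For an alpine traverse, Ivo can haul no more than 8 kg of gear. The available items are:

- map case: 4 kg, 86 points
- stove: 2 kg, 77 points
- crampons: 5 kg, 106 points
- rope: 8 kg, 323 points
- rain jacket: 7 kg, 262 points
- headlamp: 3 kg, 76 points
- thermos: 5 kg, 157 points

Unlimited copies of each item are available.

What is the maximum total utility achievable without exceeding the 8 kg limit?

Best packing: rope — 8 kg, 323 total.
Every other selection either busts 8 kg or fails to beat 323.

323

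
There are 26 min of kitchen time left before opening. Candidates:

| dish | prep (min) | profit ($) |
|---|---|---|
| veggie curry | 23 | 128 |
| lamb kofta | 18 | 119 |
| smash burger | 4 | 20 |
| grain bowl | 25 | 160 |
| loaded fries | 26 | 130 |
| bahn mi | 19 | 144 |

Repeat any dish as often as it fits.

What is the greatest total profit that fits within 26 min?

164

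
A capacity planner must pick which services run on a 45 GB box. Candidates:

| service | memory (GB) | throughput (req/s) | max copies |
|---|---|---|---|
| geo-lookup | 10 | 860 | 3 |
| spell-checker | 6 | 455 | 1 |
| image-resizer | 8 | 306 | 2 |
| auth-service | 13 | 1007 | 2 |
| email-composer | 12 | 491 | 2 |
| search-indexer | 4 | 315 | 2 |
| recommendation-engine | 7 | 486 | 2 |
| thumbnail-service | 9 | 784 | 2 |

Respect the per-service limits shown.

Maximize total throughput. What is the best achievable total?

3819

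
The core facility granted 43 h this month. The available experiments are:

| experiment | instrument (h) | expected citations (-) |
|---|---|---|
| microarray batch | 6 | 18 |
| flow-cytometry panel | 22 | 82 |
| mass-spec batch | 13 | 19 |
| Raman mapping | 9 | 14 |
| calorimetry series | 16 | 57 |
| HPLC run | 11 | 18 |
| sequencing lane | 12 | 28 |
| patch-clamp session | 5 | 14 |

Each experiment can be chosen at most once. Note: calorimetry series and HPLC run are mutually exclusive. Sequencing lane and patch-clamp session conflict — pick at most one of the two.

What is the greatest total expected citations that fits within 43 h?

153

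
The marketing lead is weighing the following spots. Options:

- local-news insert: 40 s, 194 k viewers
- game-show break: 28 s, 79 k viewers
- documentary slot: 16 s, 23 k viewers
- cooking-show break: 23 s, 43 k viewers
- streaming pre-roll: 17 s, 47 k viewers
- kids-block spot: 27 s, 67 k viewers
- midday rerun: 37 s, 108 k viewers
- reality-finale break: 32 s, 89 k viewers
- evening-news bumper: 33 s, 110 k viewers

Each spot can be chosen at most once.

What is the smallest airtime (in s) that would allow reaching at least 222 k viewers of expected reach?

57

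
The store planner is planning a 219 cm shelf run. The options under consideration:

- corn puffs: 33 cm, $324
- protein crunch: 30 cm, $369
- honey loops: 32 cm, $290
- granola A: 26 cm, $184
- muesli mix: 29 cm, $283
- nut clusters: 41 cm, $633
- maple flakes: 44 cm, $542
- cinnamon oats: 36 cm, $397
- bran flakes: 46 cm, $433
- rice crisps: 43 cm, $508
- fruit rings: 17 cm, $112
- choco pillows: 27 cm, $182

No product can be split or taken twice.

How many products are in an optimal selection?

6

Optimal total is 2625.
One optimal bundle: protein crunch + honey loops + muesli mix + nut clusters + maple flakes + rice crisps (219 cm).
Any selection reaching 2625 contains exactly 6 products.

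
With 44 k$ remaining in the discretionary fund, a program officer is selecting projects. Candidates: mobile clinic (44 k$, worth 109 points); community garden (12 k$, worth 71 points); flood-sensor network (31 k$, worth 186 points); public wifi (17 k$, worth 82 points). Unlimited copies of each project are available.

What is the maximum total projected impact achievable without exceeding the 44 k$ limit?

The ratio ordering already packs tightly: community garden + flood-sensor network, 43 k$, 257.
No other feasible combination exceeds 257.

257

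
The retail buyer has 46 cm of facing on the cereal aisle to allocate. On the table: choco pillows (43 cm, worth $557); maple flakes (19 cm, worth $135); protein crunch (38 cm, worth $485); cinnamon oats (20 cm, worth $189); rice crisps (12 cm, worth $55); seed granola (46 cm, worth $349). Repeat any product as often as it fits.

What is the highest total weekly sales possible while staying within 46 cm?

Taking choco pillows: 43 cm used, 557 in weekly sales.

557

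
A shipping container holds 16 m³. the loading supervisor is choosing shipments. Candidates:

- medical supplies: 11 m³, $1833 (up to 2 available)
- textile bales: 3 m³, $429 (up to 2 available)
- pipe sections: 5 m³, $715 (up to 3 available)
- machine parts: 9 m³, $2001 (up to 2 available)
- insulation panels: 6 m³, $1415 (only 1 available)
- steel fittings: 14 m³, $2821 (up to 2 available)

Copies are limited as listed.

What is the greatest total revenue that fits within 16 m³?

Density check — insulation panels 235.83, machine parts 222.33, steel fittings 201.50 are the best per m³.
Best packing: machine parts + insulation panels — 15 m³, 3416 total.
Every other selection either busts 16 m³ or exceeds an availability limit or fails to beat 3416.

3416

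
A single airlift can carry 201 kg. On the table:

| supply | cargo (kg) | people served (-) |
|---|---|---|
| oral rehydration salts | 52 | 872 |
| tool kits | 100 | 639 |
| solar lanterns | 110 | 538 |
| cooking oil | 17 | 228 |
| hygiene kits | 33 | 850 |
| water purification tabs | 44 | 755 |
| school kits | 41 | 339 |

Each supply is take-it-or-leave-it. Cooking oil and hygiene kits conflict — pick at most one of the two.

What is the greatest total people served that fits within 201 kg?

Ranking by ratio (people served/kg): hygiene kits 25.76, water purification tabs 17.16, oral rehydration salts 16.77, cooking oil 13.41.
Taking oral rehydration salts + hygiene kits + water purification tabs + school kits: 170 kg used, 2816 in people served.
That's the maximum — no feasible swap from here does better than 2816.

2816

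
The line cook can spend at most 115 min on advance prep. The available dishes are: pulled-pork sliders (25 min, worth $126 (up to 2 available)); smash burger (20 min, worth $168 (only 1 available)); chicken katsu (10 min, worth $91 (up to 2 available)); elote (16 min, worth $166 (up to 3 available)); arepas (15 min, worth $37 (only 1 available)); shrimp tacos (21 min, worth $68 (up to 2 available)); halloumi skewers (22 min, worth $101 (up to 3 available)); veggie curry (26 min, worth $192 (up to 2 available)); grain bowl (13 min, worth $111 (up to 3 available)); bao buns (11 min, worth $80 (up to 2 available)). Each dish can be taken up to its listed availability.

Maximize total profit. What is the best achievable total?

1070

Density check — elote 10.38, chicken katsu 9.10, grain bowl 8.54 are the best per min.
Filling by ratio: 2×chicken katsu + 3×elote + 3×grain bowl for 1013, with 8 min left unused.
Dropping grain bowl frees 13 min; slotting in smash burger (20 min) lifts the total to 1070 at 114 min.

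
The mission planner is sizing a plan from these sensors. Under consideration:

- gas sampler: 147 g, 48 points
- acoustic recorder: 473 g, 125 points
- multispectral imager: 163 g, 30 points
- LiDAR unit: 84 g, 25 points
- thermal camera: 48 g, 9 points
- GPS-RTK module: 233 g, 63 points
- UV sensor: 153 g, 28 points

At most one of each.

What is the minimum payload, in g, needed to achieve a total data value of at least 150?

557

Need the lightest bundle worth ≥ 150.
Taking acoustic recorder + LiDAR unit gives 150 (≥ 150) for 557 g.
Below 557 g the best achievable stays under 150.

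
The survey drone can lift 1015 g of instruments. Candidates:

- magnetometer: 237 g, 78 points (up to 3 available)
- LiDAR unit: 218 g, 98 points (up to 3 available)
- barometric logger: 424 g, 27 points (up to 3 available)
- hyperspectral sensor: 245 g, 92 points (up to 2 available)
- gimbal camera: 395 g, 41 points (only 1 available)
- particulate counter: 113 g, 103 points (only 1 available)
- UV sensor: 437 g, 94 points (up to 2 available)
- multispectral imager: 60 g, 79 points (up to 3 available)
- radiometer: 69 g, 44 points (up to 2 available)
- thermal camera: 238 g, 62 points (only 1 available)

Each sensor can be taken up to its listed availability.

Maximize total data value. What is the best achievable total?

634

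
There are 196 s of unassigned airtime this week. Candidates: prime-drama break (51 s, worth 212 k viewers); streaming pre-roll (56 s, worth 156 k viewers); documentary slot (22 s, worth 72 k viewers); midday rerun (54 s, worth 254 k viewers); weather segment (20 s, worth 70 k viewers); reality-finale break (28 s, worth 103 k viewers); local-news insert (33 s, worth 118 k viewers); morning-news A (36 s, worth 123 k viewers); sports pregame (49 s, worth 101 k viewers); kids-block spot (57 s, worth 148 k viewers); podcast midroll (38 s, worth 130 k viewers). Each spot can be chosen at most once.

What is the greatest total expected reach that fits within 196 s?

784

A density-first pass picks prime-drama break + midday rerun + weather segment + reality-finale break + local-news insert — 757 at 186 s.
The 28 s tied up in reality-finale break is better spent on podcast midroll — total rises to 784 (196 s).
An exhaustive check of the 2048 subsets confirms 784.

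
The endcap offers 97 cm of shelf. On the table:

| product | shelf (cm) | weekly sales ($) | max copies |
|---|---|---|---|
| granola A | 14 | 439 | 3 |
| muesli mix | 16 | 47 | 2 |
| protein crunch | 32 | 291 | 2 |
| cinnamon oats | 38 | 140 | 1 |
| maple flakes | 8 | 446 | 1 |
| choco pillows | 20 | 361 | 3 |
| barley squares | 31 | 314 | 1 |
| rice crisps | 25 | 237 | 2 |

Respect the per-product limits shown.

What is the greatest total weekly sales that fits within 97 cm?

Density check — maple flakes 55.75, granola A 31.36, choco pillows 18.05 are the best per cm.
Best packing: 3×granola A + maple flakes + 2×choco pillows — 90 cm, 2485 total.
Every other selection either busts 97 cm or exceeds an availability limit or fails to beat 2485.

2485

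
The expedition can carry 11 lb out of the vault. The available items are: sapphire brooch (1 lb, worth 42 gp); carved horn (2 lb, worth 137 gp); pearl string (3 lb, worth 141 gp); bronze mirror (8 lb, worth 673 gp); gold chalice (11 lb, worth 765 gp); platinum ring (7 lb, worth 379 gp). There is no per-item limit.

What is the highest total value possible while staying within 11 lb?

852

By value per lb: bronze mirror 84.12, gold chalice 69.55, carved horn 68.50 lead.
Sapphire brooch + carved horn + bronze mirror uses 11 of the 11 lb and totals 852.
That's the maximum — no swap from here does better than 852.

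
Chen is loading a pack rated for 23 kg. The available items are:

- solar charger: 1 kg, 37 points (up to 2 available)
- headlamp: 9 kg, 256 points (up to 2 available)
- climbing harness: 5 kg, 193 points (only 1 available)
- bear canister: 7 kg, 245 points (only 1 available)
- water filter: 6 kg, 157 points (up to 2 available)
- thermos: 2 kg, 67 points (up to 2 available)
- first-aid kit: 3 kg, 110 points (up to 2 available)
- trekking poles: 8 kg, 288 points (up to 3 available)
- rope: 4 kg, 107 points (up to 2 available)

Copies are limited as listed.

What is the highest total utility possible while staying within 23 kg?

Taking the top-ratio items first gives 2×solar charger + climbing harness + thermos + 2×first-aid kit + trekking poles for 842 (23 kg).
Replace thermos and 2×first-aid kit with trekking poles: the trade gains 1 net, giving 843 at 23 kg.

843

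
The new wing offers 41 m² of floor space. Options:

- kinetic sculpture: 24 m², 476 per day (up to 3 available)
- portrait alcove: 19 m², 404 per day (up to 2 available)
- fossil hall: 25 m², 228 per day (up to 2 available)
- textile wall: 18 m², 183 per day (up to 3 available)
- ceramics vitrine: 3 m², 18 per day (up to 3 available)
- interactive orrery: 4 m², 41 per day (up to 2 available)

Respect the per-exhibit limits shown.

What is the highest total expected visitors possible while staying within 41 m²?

826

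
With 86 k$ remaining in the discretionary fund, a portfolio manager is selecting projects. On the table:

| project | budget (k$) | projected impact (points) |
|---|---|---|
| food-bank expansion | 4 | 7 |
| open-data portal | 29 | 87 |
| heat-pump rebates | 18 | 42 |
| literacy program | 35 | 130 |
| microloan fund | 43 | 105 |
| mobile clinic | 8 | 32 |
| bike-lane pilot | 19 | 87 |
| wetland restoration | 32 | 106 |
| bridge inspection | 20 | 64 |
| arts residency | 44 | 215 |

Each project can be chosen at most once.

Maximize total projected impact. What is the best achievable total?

Ranking by ratio (projected impact/k$): arts residency 4.89, bike-lane pilot 4.58, mobile clinic 4.00.
The ratio heuristic lands on food-bank expansion + mobile clinic + bike-lane pilot + arts residency (341) but leaves 11 k$ idle.
Replace food-bank expansion and mobile clinic with bridge inspection: the trade gains 25 net, giving 366 at 83 k$.
Nothing else within 86 k$ beats 366.

366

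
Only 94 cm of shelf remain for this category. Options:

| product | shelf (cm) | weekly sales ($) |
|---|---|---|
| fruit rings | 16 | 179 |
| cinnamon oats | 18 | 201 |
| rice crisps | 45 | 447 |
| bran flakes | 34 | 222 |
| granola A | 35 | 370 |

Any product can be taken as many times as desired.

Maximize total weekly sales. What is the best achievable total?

Taking the top-ratio products first gives 5×fruit rings for 895 (80 cm).
The 80 cm tied up in 5×fruit rings is better spent on 5×cinnamon oats — total rises to 1005 (90 cm).

1005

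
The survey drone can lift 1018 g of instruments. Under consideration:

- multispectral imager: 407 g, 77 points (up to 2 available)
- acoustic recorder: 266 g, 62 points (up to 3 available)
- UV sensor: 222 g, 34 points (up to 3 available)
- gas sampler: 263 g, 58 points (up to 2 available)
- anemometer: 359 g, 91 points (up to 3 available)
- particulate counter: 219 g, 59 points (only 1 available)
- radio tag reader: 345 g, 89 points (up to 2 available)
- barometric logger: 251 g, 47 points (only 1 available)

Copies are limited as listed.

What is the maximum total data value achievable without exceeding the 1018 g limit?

245

Ranking by ratio (data value/g): particulate counter 0.27, radio tag reader 0.26, anemometer 0.25.
Filling by ratio: particulate counter + 2×radio tag reader for 237, with 109 g left unused.
Dropping 2×radio tag reader frees 690 g; slotting in 3×acoustic recorder (798 g) lifts the total to 245 at 1017 g.
Every other selection either busts 1018 g or exceeds an availability limit or fails to beat 245.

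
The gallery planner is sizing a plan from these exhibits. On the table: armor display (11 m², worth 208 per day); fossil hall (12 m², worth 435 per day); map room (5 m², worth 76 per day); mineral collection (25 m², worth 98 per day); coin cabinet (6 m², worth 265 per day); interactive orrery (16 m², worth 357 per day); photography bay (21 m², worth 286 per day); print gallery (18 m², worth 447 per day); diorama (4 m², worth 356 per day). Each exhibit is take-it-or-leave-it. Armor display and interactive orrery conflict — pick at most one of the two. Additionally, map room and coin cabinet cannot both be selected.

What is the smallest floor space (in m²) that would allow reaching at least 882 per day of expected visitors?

22

Look for the lowest-floor combination reaching 882.
fossil hall + coin cabinet + diorama: 1056 expected visitors at 22 m².
Below 22 m² the best achievable stays under 882.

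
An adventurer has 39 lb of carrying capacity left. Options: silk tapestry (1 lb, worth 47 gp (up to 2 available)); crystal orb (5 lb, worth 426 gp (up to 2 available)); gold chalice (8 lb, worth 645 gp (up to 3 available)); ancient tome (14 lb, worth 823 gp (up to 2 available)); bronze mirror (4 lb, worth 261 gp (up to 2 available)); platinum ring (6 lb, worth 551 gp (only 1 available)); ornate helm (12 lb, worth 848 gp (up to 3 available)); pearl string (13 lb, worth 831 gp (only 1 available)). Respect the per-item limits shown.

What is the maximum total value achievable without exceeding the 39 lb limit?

Filling by ratio: 2×silk tapestry + 2×crystal orb + 2×gold chalice + bronze mirror + platinum ring for 3048, with 1 lb left unused.
The 7 lb tied up in 2×silk tapestry and crystal orb is better spent on gold chalice — total rises to 3173 (39 lb).

3173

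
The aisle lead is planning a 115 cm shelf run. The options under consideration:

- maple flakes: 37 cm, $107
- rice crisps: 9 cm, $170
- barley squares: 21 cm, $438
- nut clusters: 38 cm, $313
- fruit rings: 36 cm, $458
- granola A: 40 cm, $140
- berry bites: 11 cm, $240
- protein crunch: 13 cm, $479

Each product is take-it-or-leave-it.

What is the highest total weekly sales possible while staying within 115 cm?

1785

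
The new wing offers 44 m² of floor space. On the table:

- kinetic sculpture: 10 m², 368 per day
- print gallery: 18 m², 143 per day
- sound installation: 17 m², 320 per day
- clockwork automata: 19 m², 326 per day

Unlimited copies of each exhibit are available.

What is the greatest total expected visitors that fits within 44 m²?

1472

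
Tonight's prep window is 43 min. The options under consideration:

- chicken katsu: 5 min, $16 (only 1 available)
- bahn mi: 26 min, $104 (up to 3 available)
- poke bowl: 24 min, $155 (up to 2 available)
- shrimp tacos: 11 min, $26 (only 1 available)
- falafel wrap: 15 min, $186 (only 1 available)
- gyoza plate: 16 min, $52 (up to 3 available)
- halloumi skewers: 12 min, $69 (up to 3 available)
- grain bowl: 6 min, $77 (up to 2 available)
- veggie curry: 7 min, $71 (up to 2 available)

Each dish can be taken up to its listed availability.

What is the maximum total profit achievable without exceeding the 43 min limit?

482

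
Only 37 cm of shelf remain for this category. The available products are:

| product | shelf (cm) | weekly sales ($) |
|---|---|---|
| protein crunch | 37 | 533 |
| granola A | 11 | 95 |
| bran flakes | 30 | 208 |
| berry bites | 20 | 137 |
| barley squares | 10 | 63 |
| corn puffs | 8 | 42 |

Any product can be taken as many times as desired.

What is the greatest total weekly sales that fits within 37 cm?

Taking protein crunch: 37 cm used, 533 in weekly sales.
Nothing else within 37 cm beats 533.

533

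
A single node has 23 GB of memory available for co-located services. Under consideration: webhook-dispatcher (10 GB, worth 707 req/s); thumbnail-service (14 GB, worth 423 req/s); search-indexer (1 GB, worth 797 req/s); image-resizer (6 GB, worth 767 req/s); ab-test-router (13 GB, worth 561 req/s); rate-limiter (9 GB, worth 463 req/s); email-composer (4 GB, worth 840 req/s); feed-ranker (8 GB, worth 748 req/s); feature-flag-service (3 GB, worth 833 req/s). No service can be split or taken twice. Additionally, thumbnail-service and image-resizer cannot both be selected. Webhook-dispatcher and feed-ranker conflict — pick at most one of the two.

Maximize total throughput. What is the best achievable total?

3985

Search-indexer + image-resizer + email-composer + feed-ranker + feature-flag-service uses 22 of the 23 GB and totals 3985.
An exhaustive check of the 512 subsets confirms 3985.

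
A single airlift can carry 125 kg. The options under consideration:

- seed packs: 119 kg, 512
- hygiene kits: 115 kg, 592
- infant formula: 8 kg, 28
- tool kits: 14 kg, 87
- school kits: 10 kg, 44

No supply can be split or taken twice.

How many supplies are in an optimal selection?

The maximum people served within 125 kg is 636.
For example hygiene kits + school kits achieves it, using 125 kg.
Every optimal selection uses 2 supplies.

2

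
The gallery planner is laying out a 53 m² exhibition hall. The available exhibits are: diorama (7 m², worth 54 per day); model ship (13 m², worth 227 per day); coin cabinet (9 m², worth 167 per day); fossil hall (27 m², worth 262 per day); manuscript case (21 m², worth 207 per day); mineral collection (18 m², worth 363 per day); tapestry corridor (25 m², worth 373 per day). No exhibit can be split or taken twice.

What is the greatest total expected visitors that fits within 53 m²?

By expected visitors per m²: mineral collection 20.17, coin cabinet 18.56, model ship 17.46, tapestry corridor 14.92 lead.
The ratio heuristic lands on diorama + model ship + coin cabinet + mineral collection (811) but leaves 6 m² idle.
Replace diorama and model ship with tapestry corridor: the trade gains 92 net, giving 903 at 52 m².
That's the maximum — no swap from here does better than 903.

903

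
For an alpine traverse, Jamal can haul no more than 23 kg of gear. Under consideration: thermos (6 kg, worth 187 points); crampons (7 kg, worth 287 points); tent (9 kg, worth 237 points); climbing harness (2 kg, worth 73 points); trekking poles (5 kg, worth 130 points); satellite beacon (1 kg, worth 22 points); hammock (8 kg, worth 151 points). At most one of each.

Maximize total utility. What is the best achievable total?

Density check — crampons 41.00, climbing harness 36.50, thermos 31.17, tent 26.33 are the best per kg.
Taking the top-ratio items first gives thermos + crampons + climbing harness + trekking poles + satellite beacon for 699 (21 kg).
Replace climbing harness and trekking poles with tent: the trade gains 34 net, giving 733 at 23 kg.
Runner-up crampons + tent + climbing harness + trekking poles tops out at 727.

733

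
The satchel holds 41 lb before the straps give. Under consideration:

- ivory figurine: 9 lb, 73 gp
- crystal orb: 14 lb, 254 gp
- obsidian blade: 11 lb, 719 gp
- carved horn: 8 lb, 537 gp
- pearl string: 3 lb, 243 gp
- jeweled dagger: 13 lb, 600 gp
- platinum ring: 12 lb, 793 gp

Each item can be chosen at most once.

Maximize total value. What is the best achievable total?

2355

Ranking by ratio (value/lb): pearl string 81.00, carved horn 67.12, platinum ring 66.08.
Filling by ratio: obsidian blade + carved horn + pearl string + platinum ring for 2292, with 7 lb left unused.
Dropping carved horn frees 8 lb; slotting in jeweled dagger (13 lb) lifts the total to 2355 at 39 lb.
Next best is obsidian blade + carved horn + pearl string + platinum ring at 2292 (34 lb) — short by 63.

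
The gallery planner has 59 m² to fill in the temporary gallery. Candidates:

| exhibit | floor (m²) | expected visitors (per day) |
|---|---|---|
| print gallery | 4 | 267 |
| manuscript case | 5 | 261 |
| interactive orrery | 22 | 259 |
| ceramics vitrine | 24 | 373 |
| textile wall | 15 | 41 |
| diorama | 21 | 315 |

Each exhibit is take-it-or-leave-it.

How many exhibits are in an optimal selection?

4

Best achievable expected visitors is 1216.
For example print gallery + manuscript case + ceramics vitrine + diorama achieves it, using 54 m².
All optima have 4 exhibits.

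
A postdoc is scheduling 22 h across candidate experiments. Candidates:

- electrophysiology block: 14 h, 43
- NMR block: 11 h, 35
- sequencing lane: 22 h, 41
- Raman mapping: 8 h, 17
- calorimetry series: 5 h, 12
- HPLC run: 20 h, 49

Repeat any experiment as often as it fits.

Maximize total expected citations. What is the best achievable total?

70

Ranking by ratio (expected citations/h): NMR block 3.18, electrophysiology block 3.07, HPLC run 2.45.
The ratio ordering already packs tightly: 2×NMR block, 22 h, 70.
That's the maximum — no swap from here does better than 70.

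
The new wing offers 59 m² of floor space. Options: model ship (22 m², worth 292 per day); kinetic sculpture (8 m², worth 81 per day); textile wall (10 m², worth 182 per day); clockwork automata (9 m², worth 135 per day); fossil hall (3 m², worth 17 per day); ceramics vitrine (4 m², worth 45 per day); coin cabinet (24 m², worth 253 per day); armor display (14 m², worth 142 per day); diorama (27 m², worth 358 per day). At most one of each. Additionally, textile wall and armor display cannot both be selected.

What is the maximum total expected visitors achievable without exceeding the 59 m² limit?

By expected visitors per m²: textile wall 18.20, clockwork automata 15.00, model ship 13.27 lead.
Taking model ship + textile wall + diorama: 59 m² used, 832 in expected visitors.

832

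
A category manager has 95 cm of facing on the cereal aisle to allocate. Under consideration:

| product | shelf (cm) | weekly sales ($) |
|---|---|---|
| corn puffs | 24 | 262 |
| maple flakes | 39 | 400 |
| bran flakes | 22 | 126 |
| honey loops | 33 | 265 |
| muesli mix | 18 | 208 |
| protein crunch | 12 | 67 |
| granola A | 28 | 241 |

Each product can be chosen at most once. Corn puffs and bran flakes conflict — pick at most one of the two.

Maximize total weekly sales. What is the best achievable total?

Corn puffs + maple flakes + muesli mix + protein crunch uses 93 of the 95 cm and totals 937.
Nothing else feasible within 95 cm beats 937.

937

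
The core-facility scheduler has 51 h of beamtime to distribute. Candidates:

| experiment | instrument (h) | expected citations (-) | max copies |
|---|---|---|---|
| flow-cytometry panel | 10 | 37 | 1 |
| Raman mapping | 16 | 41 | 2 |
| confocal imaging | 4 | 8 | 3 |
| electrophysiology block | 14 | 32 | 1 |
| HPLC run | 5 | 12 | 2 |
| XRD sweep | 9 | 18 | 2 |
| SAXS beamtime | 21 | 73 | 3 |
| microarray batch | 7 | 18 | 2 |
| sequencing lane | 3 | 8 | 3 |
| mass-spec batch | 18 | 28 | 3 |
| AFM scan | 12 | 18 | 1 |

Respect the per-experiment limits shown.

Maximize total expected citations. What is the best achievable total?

Greedy by ratio would take flow-cytometry panel + confocal imaging + SAXS beamtime + microarray batch + 3×sequencing lane: 51 h used, total 160.
Replace flow-cytometry panel and confocal imaging and microarray batch with SAXS beamtime: the trade gains 10 net, giving 170 at 51 h.
That's the maximum — no swap from here does better than 170.

170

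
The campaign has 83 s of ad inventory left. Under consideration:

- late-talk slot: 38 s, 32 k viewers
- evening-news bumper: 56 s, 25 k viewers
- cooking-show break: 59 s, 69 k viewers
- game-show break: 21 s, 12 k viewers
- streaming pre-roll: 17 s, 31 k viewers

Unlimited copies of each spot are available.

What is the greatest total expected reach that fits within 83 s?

124

Best packing: 4×streaming pre-roll — 68 s, 124 total.
No other feasible combination exceeds 124.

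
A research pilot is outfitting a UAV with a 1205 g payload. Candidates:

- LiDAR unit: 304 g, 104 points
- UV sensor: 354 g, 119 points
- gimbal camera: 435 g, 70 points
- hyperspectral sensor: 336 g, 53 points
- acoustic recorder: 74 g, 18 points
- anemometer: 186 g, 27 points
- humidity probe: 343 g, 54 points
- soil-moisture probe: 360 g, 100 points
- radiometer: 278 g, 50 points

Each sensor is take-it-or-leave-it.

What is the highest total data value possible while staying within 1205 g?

350

By data value per g: LiDAR unit 0.34, UV sensor 0.34, soil-moisture probe 0.28 lead.
Greedy by ratio would take LiDAR unit + UV sensor + acoustic recorder + soil-moisture probe: 1092 g used, total 341.
The 74 g tied up in acoustic recorder is better spent on anemometer — total rises to 350 (1204 g).
Runner-up LiDAR unit + UV sensor + acoustic recorder + soil-moisture probe tops out at 341.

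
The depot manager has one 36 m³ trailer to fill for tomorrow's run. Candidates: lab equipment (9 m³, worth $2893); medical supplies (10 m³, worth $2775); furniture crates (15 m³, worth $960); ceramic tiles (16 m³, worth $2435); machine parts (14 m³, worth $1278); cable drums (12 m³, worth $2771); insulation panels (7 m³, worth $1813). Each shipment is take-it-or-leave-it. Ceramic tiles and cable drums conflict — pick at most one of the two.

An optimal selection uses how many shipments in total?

Best achievable revenue is 8439.
For example lab equipment + medical supplies + cable drums achieves it, using 31 m³.
All optima have 3 shipments.

3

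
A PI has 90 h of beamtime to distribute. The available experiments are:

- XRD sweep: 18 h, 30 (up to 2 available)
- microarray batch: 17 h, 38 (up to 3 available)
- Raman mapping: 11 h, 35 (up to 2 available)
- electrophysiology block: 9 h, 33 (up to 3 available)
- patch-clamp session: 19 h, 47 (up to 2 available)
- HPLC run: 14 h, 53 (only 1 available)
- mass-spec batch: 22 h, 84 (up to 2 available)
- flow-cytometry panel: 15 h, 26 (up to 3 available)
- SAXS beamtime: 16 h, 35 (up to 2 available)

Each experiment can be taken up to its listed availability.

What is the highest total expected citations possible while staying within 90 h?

324

The ratio heuristic lands on 3×electrophysiology block + HPLC run + 2×mass-spec batch (320) but leaves 5 h idle.
Replace 2×electrophysiology block with 2×Raman mapping: the trade gains 4 net, giving 324 at 89 h.
Nothing else within 90 h beats 324.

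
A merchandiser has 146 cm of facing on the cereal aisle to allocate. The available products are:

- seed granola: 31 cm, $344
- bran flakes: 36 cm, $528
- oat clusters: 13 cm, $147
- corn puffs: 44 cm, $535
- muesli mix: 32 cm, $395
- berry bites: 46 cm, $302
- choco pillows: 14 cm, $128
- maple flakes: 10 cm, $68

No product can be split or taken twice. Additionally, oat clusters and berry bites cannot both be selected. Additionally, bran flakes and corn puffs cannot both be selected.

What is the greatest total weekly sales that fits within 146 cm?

Best packing: seed granola + oat clusters + corn puffs + muesli mix + choco pillows + maple flakes — 144 cm, 1617 total.

1617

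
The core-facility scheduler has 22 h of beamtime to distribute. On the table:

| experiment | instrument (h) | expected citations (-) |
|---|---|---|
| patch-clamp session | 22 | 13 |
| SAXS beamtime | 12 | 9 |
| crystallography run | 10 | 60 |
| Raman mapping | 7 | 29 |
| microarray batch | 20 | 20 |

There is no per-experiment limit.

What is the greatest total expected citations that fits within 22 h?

120

2×crystallography run uses 20 of the 22 h and totals 120.
Every other selection either busts 22 h or fails to beat 120.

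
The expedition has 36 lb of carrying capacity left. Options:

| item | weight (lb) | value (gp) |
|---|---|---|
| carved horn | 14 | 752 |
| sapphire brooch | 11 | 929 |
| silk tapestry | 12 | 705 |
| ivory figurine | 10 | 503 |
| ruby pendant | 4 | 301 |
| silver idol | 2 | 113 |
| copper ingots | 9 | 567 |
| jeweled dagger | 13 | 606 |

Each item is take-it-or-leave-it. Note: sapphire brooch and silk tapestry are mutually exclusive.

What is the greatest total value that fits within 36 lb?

Taking sapphire brooch + ivory figurine + ruby pendant + silver idol + copper ingots: 36 lb used, 2413 in value.

2413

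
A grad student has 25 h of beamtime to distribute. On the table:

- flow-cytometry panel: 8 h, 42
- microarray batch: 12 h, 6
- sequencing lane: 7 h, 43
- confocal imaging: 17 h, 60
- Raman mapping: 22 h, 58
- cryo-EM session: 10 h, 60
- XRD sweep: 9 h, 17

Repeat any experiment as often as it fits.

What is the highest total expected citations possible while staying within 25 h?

Ranking by ratio (expected citations/h): sequencing lane 6.14, cryo-EM session 6.00, flow-cytometry panel 5.25, confocal imaging 3.53.
The ratio heuristic lands on 3×sequencing lane (129) but leaves 4 h idle.
Dropping sequencing lane frees 7 h; slotting in cryo-EM session (10 h) lifts the total to 146 at 24 h.

146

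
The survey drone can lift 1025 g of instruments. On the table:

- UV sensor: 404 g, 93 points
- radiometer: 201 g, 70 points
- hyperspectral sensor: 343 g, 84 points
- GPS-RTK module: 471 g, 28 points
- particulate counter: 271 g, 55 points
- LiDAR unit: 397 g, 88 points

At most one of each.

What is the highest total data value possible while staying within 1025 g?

251

Density check — radiometer 0.35, hyperspectral sensor 0.24, UV sensor 0.23 are the best per g.
Greedy by ratio would take UV sensor + radiometer + hyperspectral sensor: 948 g used, total 247.
Replace hyperspectral sensor with LiDAR unit: the trade gains 4 net, giving 251 at 1002 g.
Next best is UV sensor + radiometer + hyperspectral sensor at 247 (948 g) — short by 4.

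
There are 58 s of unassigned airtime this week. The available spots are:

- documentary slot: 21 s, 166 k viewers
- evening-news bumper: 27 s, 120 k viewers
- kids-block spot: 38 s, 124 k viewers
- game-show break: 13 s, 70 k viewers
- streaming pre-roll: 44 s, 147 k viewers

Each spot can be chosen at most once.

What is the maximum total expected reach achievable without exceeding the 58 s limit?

By expected reach per s: documentary slot 7.90, game-show break 5.38, evening-news bumper 4.44 lead.
Filling by ratio: documentary slot + game-show break for 236, with 24 s left unused.
The 13 s tied up in game-show break is better spent on evening-news bumper — total rises to 286 (48 s).

286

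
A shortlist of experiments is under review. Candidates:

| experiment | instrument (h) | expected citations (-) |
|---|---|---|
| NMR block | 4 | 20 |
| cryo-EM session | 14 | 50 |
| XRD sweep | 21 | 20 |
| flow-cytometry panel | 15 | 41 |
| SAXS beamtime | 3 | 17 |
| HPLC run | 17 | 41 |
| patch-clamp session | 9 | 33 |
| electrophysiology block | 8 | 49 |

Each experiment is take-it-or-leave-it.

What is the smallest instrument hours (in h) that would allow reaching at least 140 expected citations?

Minimise h subject to total expected citations ≥ 140.
cryo-EM session + SAXS beamtime + patch-clamp session + electrophysiology block: 149 expected citations at 34 h.
No combination under 34 h hits 140.

34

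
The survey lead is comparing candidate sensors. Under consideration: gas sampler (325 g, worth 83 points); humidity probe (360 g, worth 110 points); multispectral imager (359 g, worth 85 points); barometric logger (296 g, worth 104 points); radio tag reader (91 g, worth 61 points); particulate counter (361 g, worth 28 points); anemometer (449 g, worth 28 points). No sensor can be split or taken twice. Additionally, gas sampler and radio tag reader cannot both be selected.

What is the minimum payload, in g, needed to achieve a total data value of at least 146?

Need the lightest bundle worth ≥ 146.
barometric logger + radio tag reader: 165 data value at 387 g.
No combination under 387 g hits 146.

387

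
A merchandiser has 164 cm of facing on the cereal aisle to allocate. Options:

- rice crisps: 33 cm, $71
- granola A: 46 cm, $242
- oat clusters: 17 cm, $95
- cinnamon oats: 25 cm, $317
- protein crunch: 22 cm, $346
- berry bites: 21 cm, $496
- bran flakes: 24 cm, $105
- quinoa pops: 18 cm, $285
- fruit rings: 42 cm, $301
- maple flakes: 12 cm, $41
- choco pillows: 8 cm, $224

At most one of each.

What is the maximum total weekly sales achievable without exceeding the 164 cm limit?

Density check — choco pillows 28.00, berry bites 23.62, quinoa pops 15.83 are the best per cm.
Greedy by ratio would take oat clusters + cinnamon oats + protein crunch + berry bites + quinoa pops + fruit rings + choco pillows: 153 cm used, total 2064.
Dropping oat clusters frees 17 cm; slotting in bran flakes (24 cm) lifts the total to 2074 at 160 cm.

2074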